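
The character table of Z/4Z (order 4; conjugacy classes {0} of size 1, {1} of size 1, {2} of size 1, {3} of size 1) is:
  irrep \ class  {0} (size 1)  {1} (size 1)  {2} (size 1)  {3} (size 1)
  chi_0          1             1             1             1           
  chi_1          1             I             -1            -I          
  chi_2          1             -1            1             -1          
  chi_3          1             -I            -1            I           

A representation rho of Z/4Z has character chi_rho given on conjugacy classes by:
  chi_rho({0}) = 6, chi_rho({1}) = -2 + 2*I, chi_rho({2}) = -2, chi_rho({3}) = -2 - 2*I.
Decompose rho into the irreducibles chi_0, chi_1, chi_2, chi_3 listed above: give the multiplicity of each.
Multiplicities: chi_0: 0, chi_1: 3, chi_2: 2, chi_3: 1.

Why: Use <chi_rho, chi> = (1/|G|) sum_C |C| * chi_rho(C) * conj(chi(C)) with |G| = 4 for each irreducible chi in the table:
  <chi_rho, chi_0> = (1/4)[1*(6)*conj(1) + 1*(-2 + 2*I)*conj(1) + 1*(-2)*conj(1) + 1*(-2 - 2*I)*conj(1)]
      = (1/4)[(6) + (-2 + 2*I) + (-2) + (-2 - 2*I)] = 0/4 = 0
  <chi_rho, chi_1> = (1/4)[1*(6)*conj(1) + 1*(-2 + 2*I)*conj(I) + 1*(-2)*conj(-1) + 1*(-2 - 2*I)*conj(-I)]
      = (1/4)[(6) + (2 + 2*I) + (2) + (2 - 2*I)] = 12/4 = 3
  <chi_rho, chi_2> = (1/4)[1*(6)*conj(1) + 1*(-2 + 2*I)*conj(-1) + 1*(-2)*conj(1) + 1*(-2 - 2*I)*conj(-1)]
      = (1/4)[(6) + (2 - 2*I) + (-2) + (2 + 2*I)] = 8/4 = 2
  <chi_rho, chi_3> = (1/4)[1*(6)*conj(1) + 1*(-2 + 2*I)*conj(-I) + 1*(-2)*conj(-1) + 1*(-2 - 2*I)*conj(I)]
      = (1/4)[(6) + (-2 - 2*I) + (2) + (-2 + 2*I)] = 4/4 = 1
(Exp terms are combined using exp(i*s)*conj(exp(i*t)) = exp(i*(s-t)), and sums of them are collapsed using the identity that for every m > 1 the m distinct m-th roots of unity sum to 0, e.g. 1 + exp(2*I*pi/3) + exp(-2*I*pi/3) = 0.)
Dimension check: dim(rho) = sum (mult * dim) = 0*1 + 3*1 + 2*1 + 1*1 = 6 = chi_rho(e) = 6.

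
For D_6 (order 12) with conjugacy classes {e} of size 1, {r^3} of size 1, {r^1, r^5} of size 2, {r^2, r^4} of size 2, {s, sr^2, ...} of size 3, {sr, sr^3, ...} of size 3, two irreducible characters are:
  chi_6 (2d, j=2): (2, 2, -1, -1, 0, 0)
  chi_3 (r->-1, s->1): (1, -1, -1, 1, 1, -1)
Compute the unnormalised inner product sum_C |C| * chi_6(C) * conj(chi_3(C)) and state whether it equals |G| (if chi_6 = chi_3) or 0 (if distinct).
Sum = 0; so <chi_6, chi_3> = 0 (distinct irreducibles are orthogonal).

Reasoning: Compute term by term over conjugacy classes (|C| * chi_6(C) * conj(chi_3(C))):
  1*(2)*conj(1) + 1*(2)*conj(-1) + 2*(-1)*conj(-1) + 2*(-1)*conj(1) + 3*(0)*conj(1) + 3*(0)*conj(-1)
  = (2) + (-2) + (2) + (-2) + (0) + (0)
  = 0.
Dividing by |G| = 12 gives 0/12 = 0, matching the row-orthogonality relation <chi_6, chi_3> = [chi_6 = chi_3].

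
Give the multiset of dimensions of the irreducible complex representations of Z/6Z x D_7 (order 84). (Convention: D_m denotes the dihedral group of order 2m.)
Dimensions: 1, 1, 1, 1, 1, 1, 1, 1, 1, 1, 1, 1, 2, 2, 2, 2, 2, 2, 2, 2, 2, 2, 2, 2, 2, 2, 2, 2, 2, 2

Explanation: There are 30 irreducibles (= number of conjugacy classes). Their dimensions d_i satisfy sum d_i^2 = |G| = 84: 1 + 1 + 1 + 1 + 1 + 1 + 1 + 1 + 1 + 1 + 1 + 1 + 4 + 4 + 4 + 4 + 4 + 4 + 4 + 4 + 4 + 4 + 4 + 4 + 4 + 4 + 4 + 4 + 4 + 4 = 84. (For the product with Z/6Z: each of the 6 1-dim characters of Z/6Z tensors with each irrep of D_7, giving 6 copies of each D_7-dimension.)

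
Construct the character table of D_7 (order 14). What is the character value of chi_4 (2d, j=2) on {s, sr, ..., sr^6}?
Conjugacy classes: {e} of size 1, {r^1, r^6} of size 2, {r^2, r^5} of size 2, {r^3, r^4} of size 2, {s, sr, ..., sr^6} of size 7.
Character table:
  irrep \ class              {e} (size 1)  {r^1, r^6} (size 2)  {r^2, r^5} (size 2)  {r^3, r^4} (size 2)  {s, sr, ..., sr^6} (size 7)
  chi_1 (triv)               1             1                    1                    1                    1                          
  chi_2 (sign: r->1, s->-1)  1             1                    1                    1                    -1                         
  chi_3 (2d, j=1)            2             2*cos(2*pi/7)        -2*cos(3*pi/7)       -2*cos(pi/7)         0                          
  chi_4 (2d, j=2)            2             -2*cos(3*pi/7)       -2*cos(pi/7)         2*cos(2*pi/7)        0                          
  chi_5 (2d, j=3)            2             -2*cos(pi/7)         2*cos(2*pi/7)        -2*cos(3*pi/7)       0                          

Spot check: chi_4 (2d, j=2) on {s, sr, ..., sr^6} = 0.

D_7 has order 2*7 = 14 with 5 conjugacy classes, hence 5 irreducibles. Sum of squared dims 1 + 1 + 4 + 4 + 4 = 14 = |G|. Linear characters come from the abelianisation; the 2-dimensional irreps have character r^k -> 2*cos(2*pi*j*k/7), reflections -> 0.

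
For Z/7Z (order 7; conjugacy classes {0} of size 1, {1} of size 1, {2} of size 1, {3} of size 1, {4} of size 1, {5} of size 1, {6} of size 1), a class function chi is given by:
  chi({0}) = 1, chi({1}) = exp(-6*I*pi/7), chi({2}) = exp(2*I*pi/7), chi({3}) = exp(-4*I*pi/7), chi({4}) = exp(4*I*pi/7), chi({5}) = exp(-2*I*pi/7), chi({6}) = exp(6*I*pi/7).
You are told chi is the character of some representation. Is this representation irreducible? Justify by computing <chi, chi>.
Irreducible: <chi, chi> = 1.

Proof sketch: <chi, chi> = (1/|G|) sum_C |C| * |chi(C)|^2 = (1/7)[1*|1|^2 + 1*|exp(-6*I*pi/7)|^2 + 1*|exp(2*I*pi/7)|^2 + 1*|exp(-4*I*pi/7)|^2 + 1*|exp(4*I*pi/7)|^2 + 1*|exp(-2*I*pi/7)|^2 + 1*|exp(6*I*pi/7)|^2]
  = (1/7)[(1) + (1) + (1) + (1) + (1) + (1) + (1)] = 7/7 = 1.
(Exp terms are combined using exp(i*s)*conj(exp(i*t)) = exp(i*(s-t)), and sums of them are collapsed using the identity that for every m > 1 the m distinct m-th roots of unity sum to 0, e.g. 1 + exp(2*I*pi/3) + exp(-2*I*pi/3) = 0.)
A character is irreducible iff <chi, chi> = 1, so this representation is irreducible.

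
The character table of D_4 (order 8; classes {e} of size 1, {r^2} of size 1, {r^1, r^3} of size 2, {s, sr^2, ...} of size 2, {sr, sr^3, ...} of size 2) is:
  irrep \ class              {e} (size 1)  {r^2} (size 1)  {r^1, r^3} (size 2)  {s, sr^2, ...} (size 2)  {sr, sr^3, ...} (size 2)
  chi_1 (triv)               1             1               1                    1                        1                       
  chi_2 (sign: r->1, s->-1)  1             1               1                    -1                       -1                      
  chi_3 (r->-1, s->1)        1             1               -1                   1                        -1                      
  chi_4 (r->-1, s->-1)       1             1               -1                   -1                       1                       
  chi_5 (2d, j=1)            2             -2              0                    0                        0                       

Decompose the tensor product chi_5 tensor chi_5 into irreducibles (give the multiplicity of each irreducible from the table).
chi_5 tensor chi_5 = chi_1 + chi_2 + chi_3 + chi_4 (all other irreducibles have multiplicity 0).

The character of a tensor product is the pointwise product (chi_5 * chi_5)(C) = chi_5(C) * chi_5(C):
  {e}: (2)*(2), {r^2}: (-2)*(-2), {r^1, r^3}: (0)*(0), {s, sr^2, ...}: (0)*(0), {sr, sr^3, ...}: (0)*(0)
so (chi_5 * chi_5) takes values
  {e} -> 4, {r^2} -> 4, {r^1, r^3} -> 0, {s, sr^2, ...} -> 0, {sr, sr^3, ...} -> 0.
Now take the inner product of this character with each irreducible chi from the table, <chi_5*chi_5, chi> = (1/8) sum_C |C| (chi_5*chi_5)(C) conj(chi(C)):
  <chi_5*chi_5, chi_1> = (1/8)[1*(4)*conj(1) + 1*(4)*conj(1) + 2*(0)*conj(1) + 2*(0)*conj(1) + 2*(0)*conj(1)]
      = (1/8)[(4) + (4) + (0) + (0) + (0)] = 8/8 = 1
  <chi_5*chi_5, chi_2> = (1/8)[1*(4)*conj(1) + 1*(4)*conj(1) + 2*(0)*conj(1) + 2*(0)*conj(-1) + 2*(0)*conj(-1)]
      = (1/8)[(4) + (4) + (0) + (0) + (0)] = 8/8 = 1
  <chi_5*chi_5, chi_3> = (1/8)[1*(4)*conj(1) + 1*(4)*conj(1) + 2*(0)*conj(-1) + 2*(0)*conj(1) + 2*(0)*conj(-1)]
      = (1/8)[(4) + (4) + (0) + (0) + (0)] = 8/8 = 1
  <chi_5*chi_5, chi_4> = (1/8)[1*(4)*conj(1) + 1*(4)*conj(1) + 2*(0)*conj(-1) + 2*(0)*conj(-1) + 2*(0)*conj(1)]
      = (1/8)[(4) + (4) + (0) + (0) + (0)] = 8/8 = 1
  <chi_5*chi_5, chi_5> = (1/8)[1*(4)*conj(2) + 1*(4)*conj(-2) + 2*(0)*conj(0) + 2*(0)*conj(0) + 2*(0)*conj(0)]
      = (1/8)[(8) + (-8) + (0) + (0) + (0)] = 0/8 = 0
Hence the multiplicities are chi_1: 1, chi_2: 1, chi_3: 1, chi_4: 1. Dimension check: dim(chi_5)*dim(chi_5) = 2*2 = 4 and sum (mult * dim) = 1*1 + 1*1 + 1*1 + 1*1 = 4.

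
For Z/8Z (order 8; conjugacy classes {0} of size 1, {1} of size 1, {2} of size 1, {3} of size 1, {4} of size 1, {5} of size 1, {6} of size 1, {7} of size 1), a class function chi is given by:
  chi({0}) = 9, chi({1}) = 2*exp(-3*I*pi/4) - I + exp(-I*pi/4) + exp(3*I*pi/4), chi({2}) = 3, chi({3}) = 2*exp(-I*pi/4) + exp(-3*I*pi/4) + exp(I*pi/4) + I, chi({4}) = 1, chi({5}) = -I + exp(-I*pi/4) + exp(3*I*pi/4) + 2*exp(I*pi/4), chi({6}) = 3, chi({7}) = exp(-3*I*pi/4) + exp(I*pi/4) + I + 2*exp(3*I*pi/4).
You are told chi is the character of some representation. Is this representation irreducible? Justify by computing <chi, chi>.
Not irreducible (reducible): <chi, chi> = 15 > 1.

Proof sketch: <chi, chi> = (1/|G|) sum_C |C| * |chi(C)|^2 = (1/8)[1*|9|^2 + 1*|2*exp(-3*I*pi/4) - I + exp(-I*pi/4) + exp(3*I*pi/4)|^2 + 1*|3|^2 + 1*|2*exp(-I*pi/4) + exp(-3*I*pi/4) + exp(I*pi/4) + I|^2 + 1*|1|^2 + 1*|-I + exp(-I*pi/4) + exp(3*I*pi/4) + 2*exp(I*pi/4)|^2 + 1*|3|^2 + 1*|exp(-3*I*pi/4) + exp(I*pi/4) + I + 2*exp(3*I*pi/4)|^2]
  = (1/8)[(81) + (5 - exp(3*I*pi/4) + exp(-I*pi/4) - exp(-3*I*pi/4) + exp(I*pi/4)) + (9) + (5 - exp(I*pi/4) + exp(-3*I*pi/4) - exp(-I*pi/4) + exp(3*I*pi/4)) + (1) + (5 - exp(I*pi/4) + exp(-3*I*pi/4) - exp(-I*pi/4) + exp(3*I*pi/4)) + (9) + (5 - exp(3*I*pi/4) + exp(-I*pi/4) - exp(-3*I*pi/4) + exp(I*pi/4))] = 120/8 = 15.
(Exp terms are combined using exp(i*s)*conj(exp(i*t)) = exp(i*(s-t)), and sums of them are collapsed using the identity that for every m > 1 the m distinct m-th roots of unity sum to 0, e.g. 1 + exp(2*I*pi/3) + exp(-2*I*pi/3) = 0.)
A character is irreducible iff <chi, chi> = 1, so this representation is reducible.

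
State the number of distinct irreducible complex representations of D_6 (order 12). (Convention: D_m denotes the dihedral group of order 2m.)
6

Argument: The number of irreducible complex representations of a finite group equals its number of conjugacy classes. D_6 has 6 conjugacy classes (n/2 + 3 for n even), so D_6 (order 12) has exactly 6 irreducible complex representations.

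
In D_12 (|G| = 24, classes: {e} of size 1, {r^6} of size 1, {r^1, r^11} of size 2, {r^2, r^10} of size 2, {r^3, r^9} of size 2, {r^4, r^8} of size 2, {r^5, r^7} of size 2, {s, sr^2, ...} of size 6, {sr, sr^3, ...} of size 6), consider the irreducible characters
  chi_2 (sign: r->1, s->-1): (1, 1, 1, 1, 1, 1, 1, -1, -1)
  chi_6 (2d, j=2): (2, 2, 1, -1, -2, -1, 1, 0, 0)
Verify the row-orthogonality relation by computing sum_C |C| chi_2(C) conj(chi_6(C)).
Sum = 0; so <chi_2, chi_6> = 0 (distinct irreducibles are orthogonal).

Why: Compute term by term over conjugacy classes (|C| * chi_2(C) * conj(chi_6(C))):
  1*(1)*conj(2) + 1*(1)*conj(2) + 2*(1)*conj(1) + 2*(1)*conj(-1) + 2*(1)*conj(-2) + 2*(1)*conj(-1) + 2*(1)*conj(1) + 6*(-1)*conj(0) + 6*(-1)*conj(0)
  = (2) + (2) + (2) + (-2) + (-4) + (-2) + (2) + (0) + (0)
  = 0.
Dividing by |G| = 24 gives 0/24 = 0, matching the row-orthogonality relation <chi_2, chi_6> = [chi_2 = chi_6].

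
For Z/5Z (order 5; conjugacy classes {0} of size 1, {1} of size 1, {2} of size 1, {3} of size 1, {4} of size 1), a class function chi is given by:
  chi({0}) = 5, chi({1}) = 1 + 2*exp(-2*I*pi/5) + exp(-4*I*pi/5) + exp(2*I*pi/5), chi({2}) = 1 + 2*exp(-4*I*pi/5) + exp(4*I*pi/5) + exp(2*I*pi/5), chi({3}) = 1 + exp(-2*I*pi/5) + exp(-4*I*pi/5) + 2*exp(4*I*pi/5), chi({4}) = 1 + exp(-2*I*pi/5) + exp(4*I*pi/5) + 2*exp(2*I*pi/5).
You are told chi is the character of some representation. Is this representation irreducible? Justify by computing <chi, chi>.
Not irreducible (reducible): <chi, chi> = 7 > 1.

Proof sketch: <chi, chi> = (1/|G|) sum_C |C| * |chi(C)|^2 = (1/5)[1*|5|^2 + 1*|1 + 2*exp(-2*I*pi/5) + exp(-4*I*pi/5) + exp(2*I*pi/5)|^2 + 1*|1 + 2*exp(-4*I*pi/5) + exp(4*I*pi/5) + exp(2*I*pi/5)|^2 + 1*|1 + exp(-2*I*pi/5) + exp(-4*I*pi/5) + 2*exp(4*I*pi/5)|^2 + 1*|1 + exp(-2*I*pi/5) + exp(4*I*pi/5) + 2*exp(2*I*pi/5)|^2]
  = (1/5)[(25) + (7 + 5*exp(-2*I*pi/5) + 4*exp(-4*I*pi/5) + 4*exp(4*I*pi/5) + 5*exp(2*I*pi/5)) + (7 + 4*exp(-2*I*pi/5) + 5*exp(-4*I*pi/5) + 5*exp(4*I*pi/5) + 4*exp(2*I*pi/5)) + (7 + 4*exp(-2*I*pi/5) + 5*exp(-4*I*pi/5) + 5*exp(4*I*pi/5) + 4*exp(2*I*pi/5)) + (7 + 5*exp(-2*I*pi/5) + 4*exp(-4*I*pi/5) + 4*exp(4*I*pi/5) + 5*exp(2*I*pi/5))] = 35/5 = 7.
(Exp terms are combined using exp(i*s)*conj(exp(i*t)) = exp(i*(s-t)), and sums of them are collapsed using the identity that for every m > 1 the m distinct m-th roots of unity sum to 0, e.g. 1 + exp(2*I*pi/3) + exp(-2*I*pi/3) = 0.)
A character is irreducible iff <chi, chi> = 1, so this representation is reducible.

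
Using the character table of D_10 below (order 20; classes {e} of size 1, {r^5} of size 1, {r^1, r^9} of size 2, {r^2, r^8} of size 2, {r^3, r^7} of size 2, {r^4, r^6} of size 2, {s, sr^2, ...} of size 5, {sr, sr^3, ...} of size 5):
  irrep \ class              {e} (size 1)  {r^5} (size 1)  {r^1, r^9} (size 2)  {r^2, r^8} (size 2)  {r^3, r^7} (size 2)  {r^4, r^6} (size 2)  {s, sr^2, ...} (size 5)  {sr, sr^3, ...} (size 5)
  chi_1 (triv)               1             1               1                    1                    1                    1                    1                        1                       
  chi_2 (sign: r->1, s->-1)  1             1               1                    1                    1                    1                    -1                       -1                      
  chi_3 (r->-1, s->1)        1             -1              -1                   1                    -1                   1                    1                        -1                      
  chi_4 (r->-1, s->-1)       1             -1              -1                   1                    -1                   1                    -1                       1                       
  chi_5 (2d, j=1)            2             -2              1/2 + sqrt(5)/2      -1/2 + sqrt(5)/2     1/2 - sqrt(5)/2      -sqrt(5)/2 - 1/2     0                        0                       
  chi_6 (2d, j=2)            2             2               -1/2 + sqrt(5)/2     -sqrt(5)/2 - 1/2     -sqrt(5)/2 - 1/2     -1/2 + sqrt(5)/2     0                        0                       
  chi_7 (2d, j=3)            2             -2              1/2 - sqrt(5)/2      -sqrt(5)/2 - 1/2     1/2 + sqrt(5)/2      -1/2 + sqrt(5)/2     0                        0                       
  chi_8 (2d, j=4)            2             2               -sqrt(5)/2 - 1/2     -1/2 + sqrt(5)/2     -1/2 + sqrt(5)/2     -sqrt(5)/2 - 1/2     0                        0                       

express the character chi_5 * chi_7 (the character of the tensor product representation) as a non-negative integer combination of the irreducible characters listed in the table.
chi_5 tensor chi_7 = chi_6 + chi_8 (all other irreducibles have multiplicity 0).

Derivation: The character of a tensor product is the pointwise product (chi_5 * chi_7)(C) = chi_5(C) * chi_7(C):
  {e}: (2)*(2), {r^5}: (-2)*(-2), {r^1, r^9}: (1/2 + sqrt(5)/2)*(1/2 - sqrt(5)/2), {r^2, r^8}: (-1/2 + sqrt(5)/2)*(-sqrt(5)/2 - 1/2), {r^3, r^7}: (1/2 - sqrt(5)/2)*(1/2 + sqrt(5)/2), {r^4, r^6}: (-sqrt(5)/2 - 1/2)*(-1/2 + sqrt(5)/2), {s, sr^2, ...}: (0)*(0), {sr, sr^3, ...}: (0)*(0)
so (chi_5 * chi_7) takes values
  {e} -> 4, {r^5} -> 4, {r^1, r^9} -> -1, {r^2, r^8} -> -1, {r^3, r^7} -> -1, {r^4, r^6} -> -1, {s, sr^2, ...} -> 0, {sr, sr^3, ...} -> 0.
Now take the inner product of this character with each irreducible chi from the table, <chi_5*chi_7, chi> = (1/20) sum_C |C| (chi_5*chi_7)(C) conj(chi(C)):
  <chi_5*chi_7, chi_1> = (1/20)[1*(4)*conj(1) + 1*(4)*conj(1) + 2*(-1)*conj(1) + 2*(-1)*conj(1) + 2*(-1)*conj(1) + 2*(-1)*conj(1) + 5*(0)*conj(1) + 5*(0)*conj(1)]
      = (1/20)[(4) + (4) + (-2) + (-2) + (-2) + (-2) + (0) + (0)] = 0/20 = 0
  <chi_5*chi_7, chi_2> = (1/20)[1*(4)*conj(1) + 1*(4)*conj(1) + 2*(-1)*conj(1) + 2*(-1)*conj(1) + 2*(-1)*conj(1) + 2*(-1)*conj(1) + 5*(0)*conj(-1) + 5*(0)*conj(-1)]
      = (1/20)[(4) + (4) + (-2) + (-2) + (-2) + (-2) + (0) + (0)] = 0/20 = 0
  <chi_5*chi_7, chi_3> = (1/20)[1*(4)*conj(1) + 1*(4)*conj(-1) + 2*(-1)*conj(-1) + 2*(-1)*conj(1) + 2*(-1)*conj(-1) + 2*(-1)*conj(1) + 5*(0)*conj(1) + 5*(0)*conj(-1)]
      = (1/20)[(4) + (-4) + (2) + (-2) + (2) + (-2) + (0) + (0)] = 0/20 = 0
  <chi_5*chi_7, chi_4> = (1/20)[1*(4)*conj(1) + 1*(4)*conj(-1) + 2*(-1)*conj(-1) + 2*(-1)*conj(1) + 2*(-1)*conj(-1) + 2*(-1)*conj(1) + 5*(0)*conj(-1) + 5*(0)*conj(1)]
      = (1/20)[(4) + (-4) + (2) + (-2) + (2) + (-2) + (0) + (0)] = 0/20 = 0
  <chi_5*chi_7, chi_5> = (1/20)[1*(4)*conj(2) + 1*(4)*conj(-2) + 2*(-1)*conj(1/2 + sqrt(5)/2) + 2*(-1)*conj(-1/2 + sqrt(5)/2) + 2*(-1)*conj(1/2 - sqrt(5)/2) + 2*(-1)*conj(-sqrt(5)/2 - 1/2) + 5*(0)*conj(0) + 5*(0)*conj(0)]
      = (1/20)[(8) + (-8) + (-sqrt(5) - 1) + (1 - sqrt(5)) + (-1 + sqrt(5)) + (1 + sqrt(5)) + (0) + (0)] = 0/20 = 0
  <chi_5*chi_7, chi_6> = (1/20)[1*(4)*conj(2) + 1*(4)*conj(2) + 2*(-1)*conj(-1/2 + sqrt(5)/2) + 2*(-1)*conj(-sqrt(5)/2 - 1/2) + 2*(-1)*conj(-sqrt(5)/2 - 1/2) + 2*(-1)*conj(-1/2 + sqrt(5)/2) + 5*(0)*conj(0) + 5*(0)*conj(0)]
      = (1/20)[(8) + (8) + (1 - sqrt(5)) + (1 + sqrt(5)) + (1 + sqrt(5)) + (1 - sqrt(5)) + (0) + (0)] = 20/20 = 1
  <chi_5*chi_7, chi_7> = (1/20)[1*(4)*conj(2) + 1*(4)*conj(-2) + 2*(-1)*conj(1/2 - sqrt(5)/2) + 2*(-1)*conj(-sqrt(5)/2 - 1/2) + 2*(-1)*conj(1/2 + sqrt(5)/2) + 2*(-1)*conj(-1/2 + sqrt(5)/2) + 5*(0)*conj(0) + 5*(0)*conj(0)]
      = (1/20)[(8) + (-8) + (-1 + sqrt(5)) + (1 + sqrt(5)) + (-sqrt(5) - 1) + (1 - sqrt(5)) + (0) + (0)] = 0/20 = 0
  <chi_5*chi_7, chi_8> = (1/20)[1*(4)*conj(2) + 1*(4)*conj(2) + 2*(-1)*conj(-sqrt(5)/2 - 1/2) + 2*(-1)*conj(-1/2 + sqrt(5)/2) + 2*(-1)*conj(-1/2 + sqrt(5)/2) + 2*(-1)*conj(-sqrt(5)/2 - 1/2) + 5*(0)*conj(0) + 5*(0)*conj(0)]
      = (1/20)[(8) + (8) + (1 + sqrt(5)) + (1 - sqrt(5)) + (1 - sqrt(5)) + (1 + sqrt(5)) + (0) + (0)] = 20/20 = 1
Hence the multiplicities are chi_6: 1, chi_8: 1. Dimension check: dim(chi_5)*dim(chi_7) = 2*2 = 4 and sum (mult * dim) = 1*2 + 1*2 = 4.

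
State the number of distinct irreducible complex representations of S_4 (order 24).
5

Proof sketch: The number of irreducible complex representations of a finite group equals its number of conjugacy classes. Conjugacy classes in S_4 correspond to cycle types, i.e. partitions of 4; there are p(4) = 5 of them, so S_4 (order 24) has exactly 5 irreducible complex representations.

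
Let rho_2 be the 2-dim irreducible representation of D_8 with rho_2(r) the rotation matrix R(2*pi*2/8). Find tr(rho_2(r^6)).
chi_{rho_2}(r^6) = 2*cos(2*pi*2*6/8) = -2

Justification: rho_2(r^6) is rotation by angle 2*pi*2*6/8, whose trace is 2*cos(2*pi*2*6/8) = -2.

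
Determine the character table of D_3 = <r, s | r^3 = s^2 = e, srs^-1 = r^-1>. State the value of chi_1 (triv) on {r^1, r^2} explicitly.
Conjugacy classes: {e} of size 1, {r^1, r^2} of size 2, {s, sr, ..., sr^2} of size 3.
Character table:
  irrep \ class              {e} (size 1)  {r^1, r^2} (size 2)  {s, sr, ..., sr^2} (size 3)
  chi_1 (triv)               1             1                    1                          
  chi_2 (sign: r->1, s->-1)  1             1                    -1                         
  chi_3 (2d, j=1)            2             -1                   0                          

Spot check: chi_1 (triv) on {r^1, r^2} = 1.

Proof sketch: D_3 has order 2*3 = 6 with 3 conjugacy classes, hence 3 irreducibles. Sum of squared dims 1 + 1 + 4 = 6 = |G|. Linear characters come from the abelianisation; the 2-dimensional irreps have character r^k -> 2*cos(2*pi*j*k/3), reflections -> 0.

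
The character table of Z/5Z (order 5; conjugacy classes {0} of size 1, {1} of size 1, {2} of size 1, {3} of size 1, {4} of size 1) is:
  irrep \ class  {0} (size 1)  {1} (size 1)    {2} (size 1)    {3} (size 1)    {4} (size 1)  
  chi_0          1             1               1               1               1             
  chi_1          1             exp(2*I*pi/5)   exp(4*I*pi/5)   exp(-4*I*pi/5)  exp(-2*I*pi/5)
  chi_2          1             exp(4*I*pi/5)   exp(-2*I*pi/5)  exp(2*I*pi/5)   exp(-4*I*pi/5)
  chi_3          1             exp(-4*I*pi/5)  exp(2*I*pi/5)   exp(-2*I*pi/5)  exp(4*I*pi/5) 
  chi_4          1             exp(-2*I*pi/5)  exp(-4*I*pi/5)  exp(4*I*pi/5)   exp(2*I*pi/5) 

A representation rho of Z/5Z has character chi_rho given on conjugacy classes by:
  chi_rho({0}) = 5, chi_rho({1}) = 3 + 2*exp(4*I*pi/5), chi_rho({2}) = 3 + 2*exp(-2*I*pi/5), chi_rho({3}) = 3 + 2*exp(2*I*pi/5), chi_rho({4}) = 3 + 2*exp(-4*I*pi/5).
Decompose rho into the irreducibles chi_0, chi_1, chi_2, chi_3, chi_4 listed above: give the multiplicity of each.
Multiplicities: chi_0: 3, chi_1: 0, chi_2: 2, chi_3: 0, chi_4: 0.

Proof sketch: Use <chi_rho, chi> = (1/|G|) sum_C |C| * chi_rho(C) * conj(chi(C)) with |G| = 5 for each irreducible chi in the table:
  <chi_rho, chi_0> = (1/5)[1*(5)*conj(1) + 1*(3 + 2*exp(4*I*pi/5))*conj(1) + 1*(3 + 2*exp(-2*I*pi/5))*conj(1) + 1*(3 + 2*exp(2*I*pi/5))*conj(1) + 1*(3 + 2*exp(-4*I*pi/5))*conj(1)]
      = (1/5)[(5) + (3 + 2*exp(4*I*pi/5)) + (3 + 2*exp(-2*I*pi/5)) + (3 + 2*exp(2*I*pi/5)) + (3 + 2*exp(-4*I*pi/5))] = 15/5 = 3
  <chi_rho, chi_1> = (1/5)[1*(5)*conj(1) + 1*(3 + 2*exp(4*I*pi/5))*conj(exp(2*I*pi/5)) + 1*(3 + 2*exp(-2*I*pi/5))*conj(exp(4*I*pi/5)) + 1*(3 + 2*exp(2*I*pi/5))*conj(exp(-4*I*pi/5)) + 1*(3 + 2*exp(-4*I*pi/5))*conj(exp(-2*I*pi/5))]
      = (1/5)[(5) + (3*exp(-2*I*pi/5) + 2*exp(2*I*pi/5)) + (3*exp(-4*I*pi/5) + 2*exp(4*I*pi/5)) + (2*exp(-4*I*pi/5) + 3*exp(4*I*pi/5)) + (2*exp(-2*I*pi/5) + 3*exp(2*I*pi/5))] = 0/5 = 0
  <chi_rho, chi_2> = (1/5)[1*(5)*conj(1) + 1*(3 + 2*exp(4*I*pi/5))*conj(exp(4*I*pi/5)) + 1*(3 + 2*exp(-2*I*pi/5))*conj(exp(-2*I*pi/5)) + 1*(3 + 2*exp(2*I*pi/5))*conj(exp(2*I*pi/5)) + 1*(3 + 2*exp(-4*I*pi/5))*conj(exp(-4*I*pi/5))]
      = (1/5)[(5) + (2 + 3*exp(-4*I*pi/5)) + (2 + 3*exp(2*I*pi/5)) + (2 + 3*exp(-2*I*pi/5)) + (2 + 3*exp(4*I*pi/5))] = 10/5 = 2
  <chi_rho, chi_3> = (1/5)[1*(5)*conj(1) + 1*(3 + 2*exp(4*I*pi/5))*conj(exp(-4*I*pi/5)) + 1*(3 + 2*exp(-2*I*pi/5))*conj(exp(2*I*pi/5)) + 1*(3 + 2*exp(2*I*pi/5))*conj(exp(-2*I*pi/5)) + 1*(3 + 2*exp(-4*I*pi/5))*conj(exp(4*I*pi/5))]
      = (1/5)[(5) + (2*exp(-2*I*pi/5) + 3*exp(4*I*pi/5)) + (3*exp(-2*I*pi/5) + 2*exp(-4*I*pi/5)) + (2*exp(4*I*pi/5) + 3*exp(2*I*pi/5)) + (3*exp(-4*I*pi/5) + 2*exp(2*I*pi/5))] = 0/5 = 0
  <chi_rho, chi_4> = (1/5)[1*(5)*conj(1) + 1*(3 + 2*exp(4*I*pi/5))*conj(exp(-2*I*pi/5)) + 1*(3 + 2*exp(-2*I*pi/5))*conj(exp(-4*I*pi/5)) + 1*(3 + 2*exp(2*I*pi/5))*conj(exp(4*I*pi/5)) + 1*(3 + 2*exp(-4*I*pi/5))*conj(exp(2*I*pi/5))]
      = (1/5)[(5) + (2*exp(-4*I*pi/5) + 3*exp(2*I*pi/5)) + (3*exp(4*I*pi/5) + 2*exp(2*I*pi/5)) + (2*exp(-2*I*pi/5) + 3*exp(-4*I*pi/5)) + (3*exp(-2*I*pi/5) + 2*exp(4*I*pi/5))] = 0/5 = 0
(Exp terms are combined using exp(i*s)*conj(exp(i*t)) = exp(i*(s-t)), and sums of them are collapsed using the identity that for every m > 1 the m distinct m-th roots of unity sum to 0, e.g. 1 + exp(2*I*pi/3) + exp(-2*I*pi/3) = 0.)
Dimension check: dim(rho) = sum (mult * dim) = 3*1 + 0*1 + 2*1 + 0*1 + 0*1 = 5 = chi_rho(e) = 5.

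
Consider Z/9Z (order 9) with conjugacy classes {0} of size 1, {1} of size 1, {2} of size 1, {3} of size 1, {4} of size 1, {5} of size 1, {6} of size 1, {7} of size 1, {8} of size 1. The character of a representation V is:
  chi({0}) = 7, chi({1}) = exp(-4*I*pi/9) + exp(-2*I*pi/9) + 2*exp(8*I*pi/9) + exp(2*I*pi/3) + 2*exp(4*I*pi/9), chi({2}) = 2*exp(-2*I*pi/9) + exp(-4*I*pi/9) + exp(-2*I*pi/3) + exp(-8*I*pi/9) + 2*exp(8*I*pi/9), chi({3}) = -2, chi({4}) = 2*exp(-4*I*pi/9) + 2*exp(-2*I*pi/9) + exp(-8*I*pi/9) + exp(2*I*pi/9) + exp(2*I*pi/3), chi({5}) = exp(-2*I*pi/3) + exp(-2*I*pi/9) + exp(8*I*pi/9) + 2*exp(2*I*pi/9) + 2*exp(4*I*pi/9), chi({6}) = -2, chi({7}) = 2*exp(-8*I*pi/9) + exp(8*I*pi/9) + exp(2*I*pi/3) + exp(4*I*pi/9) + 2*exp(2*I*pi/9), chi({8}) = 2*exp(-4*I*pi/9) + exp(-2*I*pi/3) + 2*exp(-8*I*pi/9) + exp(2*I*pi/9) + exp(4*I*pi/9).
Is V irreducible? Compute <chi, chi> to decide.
Not irreducible (reducible): <chi, chi> = 11 > 1.

Justification: <chi, chi> = (1/|G|) sum_C |C| * |chi(C)|^2 = (1/9)[1*|7|^2 + 1*|exp(-4*I*pi/9) + exp(-2*I*pi/9) + 2*exp(8*I*pi/9) + exp(2*I*pi/3) + 2*exp(4*I*pi/9)|^2 + 1*|2*exp(-2*I*pi/9) + exp(-4*I*pi/9) + exp(-2*I*pi/3) + exp(-8*I*pi/9) + 2*exp(8*I*pi/9)|^2 + 1*|-2|^2 + 1*|2*exp(-4*I*pi/9) + 2*exp(-2*I*pi/9) + exp(-8*I*pi/9) + exp(2*I*pi/9) + exp(2*I*pi/3)|^2 + 1*|exp(-2*I*pi/3) + exp(-2*I*pi/9) + exp(8*I*pi/9) + 2*exp(2*I*pi/9) + 2*exp(4*I*pi/9)|^2 + 1*|-2|^2 + 1*|2*exp(-8*I*pi/9) + exp(8*I*pi/9) + exp(2*I*pi/3) + exp(4*I*pi/9) + 2*exp(2*I*pi/9)|^2 + 1*|2*exp(-4*I*pi/9) + exp(-2*I*pi/3) + 2*exp(-8*I*pi/9) + exp(2*I*pi/9) + exp(4*I*pi/9)|^2]
  = (1/9)[(49) + (11 + 4*exp(-4*I*pi/9) + 4*exp(-2*I*pi/3) + 5*exp(-2*I*pi/9) + 6*exp(-8*I*pi/9) + 6*exp(8*I*pi/9) + 5*exp(2*I*pi/9) + 4*exp(2*I*pi/3) + 4*exp(4*I*pi/9)) + (11 + 5*exp(-4*I*pi/9) + 6*exp(-2*I*pi/9) + 4*exp(-2*I*pi/3) + 4*exp(-8*I*pi/9) + 4*exp(8*I*pi/9) + 4*exp(2*I*pi/3) + 6*exp(2*I*pi/9) + 5*exp(4*I*pi/9)) + (4) + (11 + 6*exp(-4*I*pi/9) + 4*exp(-2*I*pi/3) + 4*exp(-2*I*pi/9) + 5*exp(-8*I*pi/9) + 5*exp(8*I*pi/9) + 4*exp(2*I*pi/9) + 4*exp(2*I*pi/3) + 6*exp(4*I*pi/9)) + (11 + 6*exp(-4*I*pi/9) + 4*exp(-2*I*pi/3) + 4*exp(-2*I*pi/9) + 5*exp(-8*I*pi/9) + 5*exp(8*I*pi/9) + 4*exp(2*I*pi/9) + 4*exp(2*I*pi/3) + 6*exp(4*I*pi/9)) + (4) + (11 + 5*exp(-4*I*pi/9) + 6*exp(-2*I*pi/9) + 4*exp(-2*I*pi/3) + 4*exp(-8*I*pi/9) + 4*exp(8*I*pi/9) + 4*exp(2*I*pi/3) + 6*exp(2*I*pi/9) + 5*exp(4*I*pi/9)) + (11 + 4*exp(-4*I*pi/9) + 4*exp(-2*I*pi/3) + 5*exp(-2*I*pi/9) + 6*exp(-8*I*pi/9) + 6*exp(8*I*pi/9) + 5*exp(2*I*pi/9) + 4*exp(2*I*pi/3) + 4*exp(4*I*pi/9))] = 99/9 = 11.
(Exp terms are combined using exp(i*s)*conj(exp(i*t)) = exp(i*(s-t)), and sums of them are collapsed using the identity that for every m > 1 the m distinct m-th roots of unity sum to 0, e.g. 1 + exp(2*I*pi/3) + exp(-2*I*pi/3) = 0.)
A character is irreducible iff <chi, chi> = 1, so this representation is reducible.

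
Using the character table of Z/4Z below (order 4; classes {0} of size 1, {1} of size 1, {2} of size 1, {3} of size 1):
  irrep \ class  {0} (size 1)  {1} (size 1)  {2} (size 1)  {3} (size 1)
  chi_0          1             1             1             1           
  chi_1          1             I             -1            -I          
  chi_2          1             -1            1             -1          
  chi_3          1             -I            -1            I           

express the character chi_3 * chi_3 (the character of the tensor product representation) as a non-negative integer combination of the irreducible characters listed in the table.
chi_3 tensor chi_3 = chi_2 (all other irreducibles have multiplicity 0).

Working: The character of a tensor product is the pointwise product (chi_3 * chi_3)(C) = chi_3(C) * chi_3(C):
  {0}: (1)*(1), {1}: (-I)*(-I), {2}: (-1)*(-1), {3}: (I)*(I)
so (chi_3 * chi_3) takes values
  {0} -> 1, {1} -> -1, {2} -> 1, {3} -> -1.
Now take the inner product of this character with each irreducible chi from the table, <chi_3*chi_3, chi> = (1/4) sum_C |C| (chi_3*chi_3)(C) conj(chi(C)):
  <chi_3*chi_3, chi_0> = (1/4)[1*(1)*conj(1) + 1*(-1)*conj(1) + 1*(1)*conj(1) + 1*(-1)*conj(1)]
      = (1/4)[(1) + (-1) + (1) + (-1)] = 0/4 = 0
  <chi_3*chi_3, chi_1> = (1/4)[1*(1)*conj(1) + 1*(-1)*conj(I) + 1*(1)*conj(-1) + 1*(-1)*conj(-I)]
      = (1/4)[(1) + (I) + (-1) + (-I)] = 0/4 = 0
  <chi_3*chi_3, chi_2> = (1/4)[1*(1)*conj(1) + 1*(-1)*conj(-1) + 1*(1)*conj(1) + 1*(-1)*conj(-1)]
      = (1/4)[(1) + (1) + (1) + (1)] = 4/4 = 1
  <chi_3*chi_3, chi_3> = (1/4)[1*(1)*conj(1) + 1*(-1)*conj(-I) + 1*(1)*conj(-1) + 1*(-1)*conj(I)]
      = (1/4)[(1) + (-I) + (-1) + (I)] = 0/4 = 0
(Exp terms are combined using exp(i*s)*conj(exp(i*t)) = exp(i*(s-t)), and sums of them are collapsed using the identity that for every m > 1 the m distinct m-th roots of unity sum to 0, e.g. 1 + exp(2*I*pi/3) + exp(-2*I*pi/3) = 0.)
Hence the multiplicities are chi_2: 1. Dimension check: dim(chi_3)*dim(chi_3) = 1*1 = 1 and sum (mult * dim) = 1*1 = 1.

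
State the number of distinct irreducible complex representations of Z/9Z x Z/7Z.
63

Derivation: The number of irreducible complex representations of a finite group equals its number of conjugacy classes. Z/9Z x Z/7Z is abelian of order 63, so every element is its own conjugacy class: 63 classes, so Z/9Z x Z/7Z (order 63) has exactly 63 irreducible complex representations.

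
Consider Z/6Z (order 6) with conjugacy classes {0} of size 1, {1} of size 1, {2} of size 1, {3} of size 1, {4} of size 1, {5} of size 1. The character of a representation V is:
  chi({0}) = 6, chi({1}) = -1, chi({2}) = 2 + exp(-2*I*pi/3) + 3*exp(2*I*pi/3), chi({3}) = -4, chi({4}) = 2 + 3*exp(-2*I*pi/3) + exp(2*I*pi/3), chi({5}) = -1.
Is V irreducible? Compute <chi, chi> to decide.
Not irreducible (reducible): <chi, chi> = 10 > 1.

Details: <chi, chi> = (1/|G|) sum_C |C| * |chi(C)|^2 = (1/6)[1*|6|^2 + 1*|-1|^2 + 1*|2 + exp(-2*I*pi/3) + 3*exp(2*I*pi/3)|^2 + 1*|-4|^2 + 1*|2 + 3*exp(-2*I*pi/3) + exp(2*I*pi/3)|^2 + 1*|-1|^2]
  = (1/6)[(36) + (1) + (3) + (16) + (3) + (1)] = 60/6 = 10.
(Exp terms are combined using exp(i*s)*conj(exp(i*t)) = exp(i*(s-t)), and sums of them are collapsed using the identity that for every m > 1 the m distinct m-th roots of unity sum to 0, e.g. 1 + exp(2*I*pi/3) + exp(-2*I*pi/3) = 0.)
A character is irreducible iff <chi, chi> = 1, so this representation is reducible.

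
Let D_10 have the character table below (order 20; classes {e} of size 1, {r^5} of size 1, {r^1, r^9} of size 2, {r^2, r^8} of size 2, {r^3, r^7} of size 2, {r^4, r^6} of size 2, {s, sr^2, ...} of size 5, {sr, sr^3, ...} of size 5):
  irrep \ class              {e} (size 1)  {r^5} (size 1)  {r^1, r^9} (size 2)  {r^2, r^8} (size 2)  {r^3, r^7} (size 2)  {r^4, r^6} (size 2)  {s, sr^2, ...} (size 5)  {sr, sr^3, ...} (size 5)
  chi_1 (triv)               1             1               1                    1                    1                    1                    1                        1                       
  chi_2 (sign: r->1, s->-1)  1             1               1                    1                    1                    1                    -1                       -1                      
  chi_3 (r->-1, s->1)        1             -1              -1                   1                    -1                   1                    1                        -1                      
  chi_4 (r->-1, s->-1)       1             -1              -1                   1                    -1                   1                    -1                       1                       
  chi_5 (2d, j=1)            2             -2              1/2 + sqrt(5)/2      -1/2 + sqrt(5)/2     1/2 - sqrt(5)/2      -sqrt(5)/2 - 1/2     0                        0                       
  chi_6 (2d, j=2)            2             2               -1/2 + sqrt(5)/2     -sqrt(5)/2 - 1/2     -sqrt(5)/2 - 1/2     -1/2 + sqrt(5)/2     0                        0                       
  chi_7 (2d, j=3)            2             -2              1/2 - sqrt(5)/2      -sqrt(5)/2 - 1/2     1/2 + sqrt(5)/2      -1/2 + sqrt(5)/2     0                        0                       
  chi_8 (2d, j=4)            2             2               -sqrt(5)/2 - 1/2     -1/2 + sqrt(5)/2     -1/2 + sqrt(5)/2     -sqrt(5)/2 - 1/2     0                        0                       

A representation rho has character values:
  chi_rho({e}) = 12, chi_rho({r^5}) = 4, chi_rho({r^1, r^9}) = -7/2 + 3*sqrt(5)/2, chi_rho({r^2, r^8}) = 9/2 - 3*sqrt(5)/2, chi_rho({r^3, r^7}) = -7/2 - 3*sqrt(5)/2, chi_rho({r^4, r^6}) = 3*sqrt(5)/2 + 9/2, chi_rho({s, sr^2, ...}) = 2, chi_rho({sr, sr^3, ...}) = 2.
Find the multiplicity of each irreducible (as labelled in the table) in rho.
Multiplicities: chi_1: 2, chi_2: 0, chi_3: 2, chi_4: 2, chi_5: 0, chi_6: 3, chi_7: 0, chi_8: 0.

Reasoning: Use <chi_rho, chi> = (1/|G|) sum_C |C| * chi_rho(C) * conj(chi(C)) with |G| = 20 for each irreducible chi in the table:
  <chi_rho, chi_1> = (1/20)[1*(12)*conj(1) + 1*(4)*conj(1) + 2*(-7/2 + 3*sqrt(5)/2)*conj(1) + 2*(9/2 - 3*sqrt(5)/2)*conj(1) + 2*(-7/2 - 3*sqrt(5)/2)*conj(1) + 2*(3*sqrt(5)/2 + 9/2)*conj(1) + 5*(2)*conj(1) + 5*(2)*conj(1)]
      = (1/20)[(12) + (4) + (-7 + 3*sqrt(5)) + (9 - 3*sqrt(5)) + (-7 - 3*sqrt(5)) + (3*sqrt(5) + 9) + (10) + (10)] = 40/20 = 2
  <chi_rho, chi_2> = (1/20)[1*(12)*conj(1) + 1*(4)*conj(1) + 2*(-7/2 + 3*sqrt(5)/2)*conj(1) + 2*(9/2 - 3*sqrt(5)/2)*conj(1) + 2*(-7/2 - 3*sqrt(5)/2)*conj(1) + 2*(3*sqrt(5)/2 + 9/2)*conj(1) + 5*(2)*conj(-1) + 5*(2)*conj(-1)]
      = (1/20)[(12) + (4) + (-7 + 3*sqrt(5)) + (9 - 3*sqrt(5)) + (-7 - 3*sqrt(5)) + (3*sqrt(5) + 9) + (-10) + (-10)] = 0/20 = 0
  <chi_rho, chi_3> = (1/20)[1*(12)*conj(1) + 1*(4)*conj(-1) + 2*(-7/2 + 3*sqrt(5)/2)*conj(-1) + 2*(9/2 - 3*sqrt(5)/2)*conj(1) + 2*(-7/2 - 3*sqrt(5)/2)*conj(-1) + 2*(3*sqrt(5)/2 + 9/2)*conj(1) + 5*(2)*conj(1) + 5*(2)*conj(-1)]
      = (1/20)[(12) + (-4) + (7 - 3*sqrt(5)) + (9 - 3*sqrt(5)) + (3*sqrt(5) + 7) + (3*sqrt(5) + 9) + (10) + (-10)] = 40/20 = 2
  <chi_rho, chi_4> = (1/20)[1*(12)*conj(1) + 1*(4)*conj(-1) + 2*(-7/2 + 3*sqrt(5)/2)*conj(-1) + 2*(9/2 - 3*sqrt(5)/2)*conj(1) + 2*(-7/2 - 3*sqrt(5)/2)*conj(-1) + 2*(3*sqrt(5)/2 + 9/2)*conj(1) + 5*(2)*conj(-1) + 5*(2)*conj(1)]
      = (1/20)[(12) + (-4) + (7 - 3*sqrt(5)) + (9 - 3*sqrt(5)) + (3*sqrt(5) + 7) + (3*sqrt(5) + 9) + (-10) + (10)] = 40/20 = 2
  <chi_rho, chi_5> = (1/20)[1*(12)*conj(2) + 1*(4)*conj(-2) + 2*(-7/2 + 3*sqrt(5)/2)*conj(1/2 + sqrt(5)/2) + 2*(9/2 - 3*sqrt(5)/2)*conj(-1/2 + sqrt(5)/2) + 2*(-7/2 - 3*sqrt(5)/2)*conj(1/2 - sqrt(5)/2) + 2*(3*sqrt(5)/2 + 9/2)*conj(-sqrt(5)/2 - 1/2) + 5*(2)*conj(0) + 5*(2)*conj(0)]
      = (1/20)[(24) + (-8) + (4 - 2*sqrt(5)) + (-12 + 6*sqrt(5)) + (4 + 2*sqrt(5)) + (-6*sqrt(5) - 12) + (0) + (0)] = 0/20 = 0
  <chi_rho, chi_6> = (1/20)[1*(12)*conj(2) + 1*(4)*conj(2) + 2*(-7/2 + 3*sqrt(5)/2)*conj(-1/2 + sqrt(5)/2) + 2*(9/2 - 3*sqrt(5)/2)*conj(-sqrt(5)/2 - 1/2) + 2*(-7/2 - 3*sqrt(5)/2)*conj(-sqrt(5)/2 - 1/2) + 2*(3*sqrt(5)/2 + 9/2)*conj(-1/2 + sqrt(5)/2) + 5*(2)*conj(0) + 5*(2)*conj(0)]
      = (1/20)[(24) + (8) + (11 - 5*sqrt(5)) + (3 - 3*sqrt(5)) + (11 + 5*sqrt(5)) + (3 + 3*sqrt(5)) + (0) + (0)] = 60/20 = 3
  <chi_rho, chi_7> = (1/20)[1*(12)*conj(2) + 1*(4)*conj(-2) + 2*(-7/2 + 3*sqrt(5)/2)*conj(1/2 - sqrt(5)/2) + 2*(9/2 - 3*sqrt(5)/2)*conj(-sqrt(5)/2 - 1/2) + 2*(-7/2 - 3*sqrt(5)/2)*conj(1/2 + sqrt(5)/2) + 2*(3*sqrt(5)/2 + 9/2)*conj(-1/2 + sqrt(5)/2) + 5*(2)*conj(0) + 5*(2)*conj(0)]
      = (1/20)[(24) + (-8) + (-11 + 5*sqrt(5)) + (3 - 3*sqrt(5)) + (-5*sqrt(5) - 11) + (3 + 3*sqrt(5)) + (0) + (0)] = 0/20 = 0
  <chi_rho, chi_8> = (1/20)[1*(12)*conj(2) + 1*(4)*conj(2) + 2*(-7/2 + 3*sqrt(5)/2)*conj(-sqrt(5)/2 - 1/2) + 2*(9/2 - 3*sqrt(5)/2)*conj(-1/2 + sqrt(5)/2) + 2*(-7/2 - 3*sqrt(5)/2)*conj(-1/2 + sqrt(5)/2) + 2*(3*sqrt(5)/2 + 9/2)*conj(-sqrt(5)/2 - 1/2) + 5*(2)*conj(0) + 5*(2)*conj(0)]
      = (1/20)[(24) + (8) + (-4 + 2*sqrt(5)) + (-12 + 6*sqrt(5)) + (-2*sqrt(5) - 4) + (-6*sqrt(5) - 12) + (0) + (0)] = 0/20 = 0
Dimension check: dim(rho) = sum (mult * dim) = 2*1 + 0*1 + 2*1 + 2*1 + 0*2 + 3*2 + 0*2 + 0*2 = 12 = chi_rho(e) = 12.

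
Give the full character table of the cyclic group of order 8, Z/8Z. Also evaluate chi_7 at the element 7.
Character table of Z/8Z (irreps indexed chi_0,...,chi_7 with chi_k(m) = zeta_8^(k*m), zeta_8 = exp(2*pi*i/8)):
  irrep \ class  {0} (size 1)  {1} (size 1)    {2} (size 1)  {3} (size 1)    {4} (size 1)  {5} (size 1)    {6} (size 1)  {7} (size 1)  
  chi_0          1             1               1             1               1             1               1             1             
  chi_1          1             exp(I*pi/4)     I             exp(3*I*pi/4)   -1            exp(-3*I*pi/4)  -I            exp(-I*pi/4)  
  chi_2          1             I               -1            -I              1             I               -1            -I            
  chi_3          1             exp(3*I*pi/4)   -I            exp(I*pi/4)     -1            exp(-I*pi/4)    I             exp(-3*I*pi/4)
  chi_4          1             -1              1             -1              1             -1              1             -1            
  chi_5          1             exp(-3*I*pi/4)  I             exp(-I*pi/4)    -1            exp(I*pi/4)     -I            exp(3*I*pi/4) 
  chi_6          1             -I              -1            I               1             -I              -1            I             
  chi_7          1             exp(-I*pi/4)    -I            exp(-3*I*pi/4)  -1            exp(3*I*pi/4)   I             exp(I*pi/4)   

Spot check: chi_7(7) = zeta_8^(7*7) = zeta_8^49 = exp(I*pi/4).

Z/8Z is abelian, so all 8 irreducible complex representations are 1-dimensional. They are given by chi_k(m) = zeta_8^(k*m) for k = 0,...,7. Row orthogonality: sum_m chi_k(m) conj(chi_l(m)) = 8 * [k = l].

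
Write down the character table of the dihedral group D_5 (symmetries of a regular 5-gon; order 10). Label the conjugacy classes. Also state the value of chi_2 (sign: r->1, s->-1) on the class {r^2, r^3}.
Conjugacy classes: {e} of size 1, {r^1, r^4} of size 2, {r^2, r^3} of size 2, {s, sr, ..., sr^4} of size 5.
Character table:
  irrep \ class              {e} (size 1)  {r^1, r^4} (size 2)  {r^2, r^3} (size 2)  {s, sr, ..., sr^4} (size 5)
  chi_1 (triv)               1             1                    1                    1                          
  chi_2 (sign: r->1, s->-1)  1             1                    1                    -1                         
  chi_3 (2d, j=1)            2             -1/2 + sqrt(5)/2     -sqrt(5)/2 - 1/2     0                          
  chi_4 (2d, j=2)            2             -sqrt(5)/2 - 1/2     -1/2 + sqrt(5)/2     0                          

Spot check: chi_2 (sign: r->1, s->-1) on {r^2, r^3} = 1.

Reasoning: D_5 has order 2*5 = 10 with 4 conjugacy classes, hence 4 irreducibles. Sum of squared dims 1 + 1 + 4 + 4 = 10 = |G|. Linear characters come from the abelianisation; the 2-dimensional irreps have character r^k -> 2*cos(2*pi*j*k/5), reflections -> 0.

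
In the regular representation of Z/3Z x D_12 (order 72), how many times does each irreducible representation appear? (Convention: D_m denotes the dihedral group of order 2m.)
Each irreducible V_i of dimension d_i appears with multiplicity d_i, i.e. rho_reg = (direct sum over all irreducibles V_i) d_i V_i. The irreducible dimensions for Z/3Z x D_12 are 1, 1, 1, 1, 1, 1, 1, 1, 1, 1, 1, 1, 2, 2, 2, 2, 2, 2, 2, 2, 2, 2, 2, 2, 2, 2, 2: 12 irreducibles of dimension 1, each with multiplicity 1; 15 irreducibles of dimension 2, each with multiplicity 2. Total dimension 12*1*1 + 15*2*2 = 72 = |G|.

General theorem: in the regular representation of a finite group G, each irreducible appears with multiplicity equal to its dimension. Check: dim(rho_reg) = sum d_i^2 = 1 + 1 + 1 + 1 + 1 + 1 + 1 + 1 + 1 + 1 + 1 + 1 + 4 + 4 + 4 + 4 + 4 + 4 + 4 + 4 + 4 + 4 + 4 + 4 + 4 + 4 + 4 = 72 = |G|.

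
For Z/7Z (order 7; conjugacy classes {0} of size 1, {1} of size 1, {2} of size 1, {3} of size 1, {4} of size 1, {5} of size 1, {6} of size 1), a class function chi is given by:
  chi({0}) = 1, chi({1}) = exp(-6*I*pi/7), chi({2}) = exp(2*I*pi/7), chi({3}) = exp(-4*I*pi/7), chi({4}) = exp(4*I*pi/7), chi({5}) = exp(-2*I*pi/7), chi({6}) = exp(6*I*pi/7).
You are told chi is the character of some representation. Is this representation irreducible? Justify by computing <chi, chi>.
Irreducible: <chi, chi> = 1.

Argument: <chi, chi> = (1/|G|) sum_C |C| * |chi(C)|^2 = (1/7)[1*|1|^2 + 1*|exp(-6*I*pi/7)|^2 + 1*|exp(2*I*pi/7)|^2 + 1*|exp(-4*I*pi/7)|^2 + 1*|exp(4*I*pi/7)|^2 + 1*|exp(-2*I*pi/7)|^2 + 1*|exp(6*I*pi/7)|^2]
  = (1/7)[(1) + (1) + (1) + (1) + (1) + (1) + (1)] = 7/7 = 1.
(Exp terms are combined using exp(i*s)*conj(exp(i*t)) = exp(i*(s-t)), and sums of them are collapsed using the identity that for every m > 1 the m distinct m-th roots of unity sum to 0, e.g. 1 + exp(2*I*pi/3) + exp(-2*I*pi/3) = 0.)
A character is irreducible iff <chi, chi> = 1, so this representation is irreducible.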